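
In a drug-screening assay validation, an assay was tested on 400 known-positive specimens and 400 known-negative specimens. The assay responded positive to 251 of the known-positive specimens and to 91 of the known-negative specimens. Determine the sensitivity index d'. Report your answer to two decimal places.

d' = 1.07

H = 251/400 = 0.6275
FA = 91/400 = 0.2275
z(H) = 0.3252
z(FA) = -0.7471
d' = z(H) − z(FA) = 0.3252 − (-0.7471) = 1.0723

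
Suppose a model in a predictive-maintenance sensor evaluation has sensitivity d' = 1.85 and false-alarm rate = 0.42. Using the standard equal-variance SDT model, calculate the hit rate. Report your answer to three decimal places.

z(false-alarm rate) = z(0.42) = -0.2019
z(H) = z(FA) + d' = -0.2019 + 1.85 = 1.6481
hit rate = Φ(1.6481) = 0.9503

hit rate = 0.950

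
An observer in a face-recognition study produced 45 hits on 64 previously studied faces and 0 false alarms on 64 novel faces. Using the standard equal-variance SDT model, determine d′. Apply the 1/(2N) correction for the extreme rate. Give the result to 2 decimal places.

d′ = 2.95

The false-alarm rate is 0/64 = 0, so apply the 1/(2N) correction: FA → 1/(2·64) = 0.00781.
z(H) = z(0.70312) = 0.533
z(FA) = z(0.00781) = -2.418
d' = 0.533 − (-2.418) = 2.951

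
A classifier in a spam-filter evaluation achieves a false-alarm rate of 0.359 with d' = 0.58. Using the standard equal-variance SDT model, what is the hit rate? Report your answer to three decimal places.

hit rate = 0.587

z(false-alarm rate) = z(0.359) = -0.3611
z(H) = z(FA) + d' = -0.3611 + 0.58 = 0.2189
hit rate = Φ(0.2189) = 0.5866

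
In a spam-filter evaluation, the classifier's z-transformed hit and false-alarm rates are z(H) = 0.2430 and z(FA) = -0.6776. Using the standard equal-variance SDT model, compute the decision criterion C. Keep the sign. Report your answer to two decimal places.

c = −½·[z(H) + z(FA)] = −½·(0.2430 + (-0.6776)) = 0.2173
c > 0: the classifier has a conservative response bias.

C = 0.22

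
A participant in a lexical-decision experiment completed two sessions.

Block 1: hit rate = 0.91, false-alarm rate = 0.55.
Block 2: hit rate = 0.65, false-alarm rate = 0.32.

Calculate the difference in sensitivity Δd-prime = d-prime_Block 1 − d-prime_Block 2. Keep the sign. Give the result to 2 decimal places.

Δd-prime = 0.36

Block 1: z(0.91) = 1.341, z(0.55) = 0.126, d' = 1.215
Block 2: z(0.65) = 0.385, z(0.32) = -0.468, d' = 0.853
Δd' = d'_Block 1 − d'_Block 2 = 1.215 − 0.853 = 0.362
Block 1 has the higher sensitivity.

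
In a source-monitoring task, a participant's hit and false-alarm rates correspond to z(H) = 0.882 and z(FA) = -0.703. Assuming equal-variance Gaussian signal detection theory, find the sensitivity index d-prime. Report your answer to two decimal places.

d-prime = 1.59

d' = z(H) − z(FA) = 0.882 − (-0.703) = 1.585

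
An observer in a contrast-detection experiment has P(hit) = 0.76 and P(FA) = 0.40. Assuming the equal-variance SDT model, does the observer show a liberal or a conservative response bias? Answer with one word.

z(H) = 0.706, z(FA) = -0.253
c = −½·(z(H) + z(FA)) = -0.2265
c < 0 → liberal criterion (biased toward responding “yes”).

liberal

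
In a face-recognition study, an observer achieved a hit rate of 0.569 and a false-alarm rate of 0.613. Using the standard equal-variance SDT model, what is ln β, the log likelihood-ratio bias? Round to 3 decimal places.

z(H) = 0.1738
z(FA) = 0.2871
ln β = −½·[z(H)² − z(FA)²] = −0.5 × (0.0302 − 0.0824) = 0.0261

ln β = 0.026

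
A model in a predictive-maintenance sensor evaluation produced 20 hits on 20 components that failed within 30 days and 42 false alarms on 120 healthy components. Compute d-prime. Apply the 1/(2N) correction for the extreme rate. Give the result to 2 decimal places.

d-prime = 2.35

The hit rate is 20/20 = 1, so apply the 1/(2N) correction: H → 1 − 1/(2·20) = 0.97500.
z(H) = z(0.97500) = 1.960
z(FA) = z(0.35000) = -0.385
d' = 1.960 − (-0.385) = 2.345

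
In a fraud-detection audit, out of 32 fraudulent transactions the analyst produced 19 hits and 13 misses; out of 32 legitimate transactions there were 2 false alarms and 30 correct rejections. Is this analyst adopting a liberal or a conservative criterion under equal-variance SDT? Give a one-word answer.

z(H) = 0.237, z(FA) = -1.534
c = −½·(z(H) + z(FA)) = 0.6485
c > 0 → conservative criterion (biased toward responding “no”).

conservative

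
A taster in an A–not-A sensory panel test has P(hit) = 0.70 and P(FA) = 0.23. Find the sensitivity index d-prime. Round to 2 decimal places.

z(H) = z(0.70) = 0.524
z(FA) = z(0.23) = -0.739
d' = z(H) − z(FA) = 0.524 − (-0.739) = 1.263

d-prime = 1.26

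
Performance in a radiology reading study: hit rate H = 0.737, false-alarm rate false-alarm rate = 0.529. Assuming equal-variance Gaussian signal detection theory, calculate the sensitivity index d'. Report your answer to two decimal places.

d' = 0.56

Φ⁻¹(H) = 0.6341
Φ⁻¹(FA) = 0.0728
d' = z(H) − z(FA) = 0.6341 − 0.0728 = 0.5613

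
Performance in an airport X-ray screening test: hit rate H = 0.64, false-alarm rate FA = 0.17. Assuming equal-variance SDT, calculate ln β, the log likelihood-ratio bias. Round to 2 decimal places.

ln β = 0.39

Φ⁻¹(H) = 0.358
Φ⁻¹(FA) = -0.954
ln β = −½·[z(H)² − z(FA)²] = −0.5 × (0.128 − 0.910) = 0.391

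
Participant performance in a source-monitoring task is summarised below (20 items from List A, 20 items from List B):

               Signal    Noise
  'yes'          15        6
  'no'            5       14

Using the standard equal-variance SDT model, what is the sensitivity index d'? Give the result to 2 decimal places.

d' = 1.20

H = 15/20 = 0.7500
FA = 6/20 = 0.3000
Φ⁻¹(0.7500) = 0.674, Φ⁻¹(0.3000) = -0.524
d' = z(H) − z(FA) = 0.674 − (-0.524) = 1.198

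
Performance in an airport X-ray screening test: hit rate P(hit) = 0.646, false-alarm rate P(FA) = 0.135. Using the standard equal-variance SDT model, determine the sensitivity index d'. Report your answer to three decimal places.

z(H) = 0.3745
z(FA) = -1.1031
d' = z(H) − z(FA) = 0.3745 − (-1.1031) = 1.4776

d' = 1.478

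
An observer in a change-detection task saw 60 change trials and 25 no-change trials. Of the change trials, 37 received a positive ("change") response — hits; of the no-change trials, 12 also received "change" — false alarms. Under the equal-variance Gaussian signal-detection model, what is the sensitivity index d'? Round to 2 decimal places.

d' = 0.35

H = 37/60 = 0.6167
FA = 12/25 = 0.4800
Φ⁻¹(H) = Φ⁻¹(0.6167) = 0.2968
Φ⁻¹(FA) = Φ⁻¹(0.4800) = -0.0502
d' = z(H) − z(FA) = 0.2968 − (-0.0502) = 0.3470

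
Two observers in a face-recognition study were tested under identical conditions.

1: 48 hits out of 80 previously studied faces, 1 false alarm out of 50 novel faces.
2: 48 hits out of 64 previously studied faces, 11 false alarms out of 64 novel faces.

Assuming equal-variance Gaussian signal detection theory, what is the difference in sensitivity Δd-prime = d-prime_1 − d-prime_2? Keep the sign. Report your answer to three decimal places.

Δd-prime = 0.686

1: z(0.6000) = 0.2533, z(0.0200) = -2.0537, d' = 2.3070
2: z(0.7500) = 0.6745, z(0.1719) = -0.9467, d' = 1.6212
Δd' = d'_1 − d'_2 = 2.3070 − 1.6212 = 0.6858
1 has the higher sensitivity.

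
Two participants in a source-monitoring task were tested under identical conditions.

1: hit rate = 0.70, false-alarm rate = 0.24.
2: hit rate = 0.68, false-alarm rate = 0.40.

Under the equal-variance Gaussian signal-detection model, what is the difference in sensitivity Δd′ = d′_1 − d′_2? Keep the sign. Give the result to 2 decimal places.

1: z(0.70) = 0.524, z(0.24) = -0.706, d' = 1.230
2: z(0.68) = 0.468, z(0.40) = -0.253, d' = 0.721
Δd' = d'_1 − d'_2 = 1.230 − 0.721 = 0.509
1 has the higher sensitivity.

Δd′ = 0.51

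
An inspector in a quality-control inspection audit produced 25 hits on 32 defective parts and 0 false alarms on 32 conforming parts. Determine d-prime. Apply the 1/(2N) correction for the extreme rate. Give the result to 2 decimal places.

The false-alarm rate is 0/32 = 0, so apply the 1/(2N) correction: FA → 1/(2·32) = 0.01562.
z(H) = z(0.78125) = 0.776
z(FA) = z(0.01562) = -2.154
d' = 0.776 − (-2.154) = 2.930

d-prime = 2.93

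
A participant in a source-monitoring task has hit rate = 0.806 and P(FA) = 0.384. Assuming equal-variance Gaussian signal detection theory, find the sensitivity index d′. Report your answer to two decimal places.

Φ⁻¹(H) = Φ⁻¹(0.806) = 0.8633
Φ⁻¹(FA) = Φ⁻¹(0.384) = -0.2950
d' = z(H) − z(FA) = 0.8633 − (-0.2950) = 1.1583

d′ = 1.16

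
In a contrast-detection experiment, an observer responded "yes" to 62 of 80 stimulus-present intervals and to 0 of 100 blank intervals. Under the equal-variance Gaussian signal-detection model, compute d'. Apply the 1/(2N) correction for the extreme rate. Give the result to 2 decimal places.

The false-alarm rate is 0/100 = 0, so apply the 1/(2N) correction: FA → 1/(2·100) = 0.00500.
z(H) = z(0.77500) = 0.755
z(FA) = z(0.00500) = -2.576
d' = 0.755 − (-2.576) = 3.331

d' = 3.33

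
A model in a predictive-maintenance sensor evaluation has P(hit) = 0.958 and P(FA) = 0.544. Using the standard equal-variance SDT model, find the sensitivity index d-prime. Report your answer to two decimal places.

d-prime = 1.62

Φ⁻¹(H) = Φ⁻¹(0.958) = 1.7279
Φ⁻¹(FA) = Φ⁻¹(0.544) = 0.1105
d' = z(H) − z(FA) = 1.7279 − 0.1105 = 1.6174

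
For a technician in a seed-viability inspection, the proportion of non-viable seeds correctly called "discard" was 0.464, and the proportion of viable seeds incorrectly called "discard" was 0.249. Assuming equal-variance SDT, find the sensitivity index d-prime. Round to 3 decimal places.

d-prime = 0.587

z(H) = z(0.464) = -0.0904
z(FA) = z(0.249) = -0.6776
d' = z(H) − z(FA) = -0.0904 − (-0.6776) = 0.5872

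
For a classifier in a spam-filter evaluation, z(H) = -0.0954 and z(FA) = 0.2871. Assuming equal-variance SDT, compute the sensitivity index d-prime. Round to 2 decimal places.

d-prime = -0.38

d' = z(H) − z(FA) = -0.0954 − 0.2871 = -0.3825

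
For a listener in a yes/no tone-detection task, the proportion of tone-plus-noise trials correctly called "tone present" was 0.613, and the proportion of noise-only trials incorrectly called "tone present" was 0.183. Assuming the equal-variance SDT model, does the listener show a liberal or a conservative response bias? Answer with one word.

conservative

z(H) = 0.287, z(FA) = -0.904
c = −½·(z(H) + z(FA)) = 0.3085
c > 0 → conservative criterion (biased toward responding “no”).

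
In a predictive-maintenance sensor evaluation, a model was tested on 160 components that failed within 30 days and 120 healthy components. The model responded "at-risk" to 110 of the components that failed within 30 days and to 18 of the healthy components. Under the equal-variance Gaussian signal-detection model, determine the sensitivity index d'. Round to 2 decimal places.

d' = 1.53

H = 110/160 = 0.6875
FA = 18/120 = 0.1500
z(0.6875) = 0.489, z(0.1500) = -1.036
d' = z(H) − z(FA) = 0.489 − (-1.036) = 1.525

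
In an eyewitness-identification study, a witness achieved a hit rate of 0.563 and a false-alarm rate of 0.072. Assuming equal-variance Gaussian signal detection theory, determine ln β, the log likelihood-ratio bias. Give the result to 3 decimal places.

Φ⁻¹(H) = 0.1586
Φ⁻¹(FA) = -1.4611
ln β = −½·[z(H)² − z(FA)²] = −0.5 × (0.0252 − 2.1348) = 1.0548

ln β = 1.055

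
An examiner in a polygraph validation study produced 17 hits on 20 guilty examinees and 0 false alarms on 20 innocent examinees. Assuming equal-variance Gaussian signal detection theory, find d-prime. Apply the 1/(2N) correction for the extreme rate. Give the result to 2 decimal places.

The false-alarm rate is 0/20 = 0, so apply the 1/(2N) correction: FA → 1/(2·20) = 0.02500.
z(H) = z(0.85000) = 1.036
z(FA) = z(0.02500) = -1.960
d' = 1.036 − (-1.960) = 2.996

d-prime = 3.00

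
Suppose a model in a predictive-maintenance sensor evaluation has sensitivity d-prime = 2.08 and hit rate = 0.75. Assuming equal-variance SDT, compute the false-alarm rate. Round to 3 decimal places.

false-alarm rate = 0.080

z(hit rate) = z(0.75) = 0.6745
z(FA) = z(H) − d' = 0.6745 − 2.08 = -1.4055
false-alarm rate = Φ(-1.4055) = 0.0799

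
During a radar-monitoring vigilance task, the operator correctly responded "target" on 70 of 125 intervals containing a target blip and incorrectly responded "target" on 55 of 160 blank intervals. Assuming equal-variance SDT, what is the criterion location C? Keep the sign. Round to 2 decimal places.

C = 0.13

H = 70/125 = 0.5600
FA = 55/160 = 0.3438
Φ⁻¹(0.5600) = 0.1510, Φ⁻¹(0.3438) = -0.4021
c = −½·[z(H) + z(FA)] = −0.5 × (0.1510 + (-0.4021)) = 0.12555
c > 0: the operator has a conservative response bias.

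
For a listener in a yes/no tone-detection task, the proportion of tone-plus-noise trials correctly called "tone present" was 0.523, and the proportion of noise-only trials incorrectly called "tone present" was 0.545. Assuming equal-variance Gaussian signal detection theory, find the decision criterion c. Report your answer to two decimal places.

Φ⁻¹(0.523) = 0.058, Φ⁻¹(0.545) = 0.113
c = −½·[z(H) + z(FA)] = −0.5 × (0.058 + 0.113) = -0.0855
c < 0: the listener has a liberal response bias.

c = -0.09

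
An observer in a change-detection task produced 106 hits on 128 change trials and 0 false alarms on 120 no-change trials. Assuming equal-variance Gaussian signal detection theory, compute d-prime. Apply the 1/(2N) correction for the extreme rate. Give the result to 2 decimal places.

The false-alarm rate is 0/120 = 0, so apply the 1/(2N) correction: FA → 1/(2·120) = 0.00417.
z(H) = z(0.82812) = 0.947
z(FA) = z(0.00417) = -2.638
d' = 0.947 − (-2.638) = 3.585

d-prime = 3.59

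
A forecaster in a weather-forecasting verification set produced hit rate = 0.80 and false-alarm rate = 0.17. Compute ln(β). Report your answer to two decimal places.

z(H) = 0.842
z(FA) = -0.954
ln β = −½·[z(H)² − z(FA)²] = −0.5 × (0.709 − 0.910) = 0.1005

ln β = 0.10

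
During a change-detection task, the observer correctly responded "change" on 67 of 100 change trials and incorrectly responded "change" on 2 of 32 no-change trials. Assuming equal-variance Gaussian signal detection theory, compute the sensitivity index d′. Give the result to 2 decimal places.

H = 67/100 = 0.6700
FA = 2/32 = 0.0625
z(0.6700) = 0.440, z(0.0625) = -1.534
d' = z(H) − z(FA) = 0.440 − (-1.534) = 1.974

d′ = 1.97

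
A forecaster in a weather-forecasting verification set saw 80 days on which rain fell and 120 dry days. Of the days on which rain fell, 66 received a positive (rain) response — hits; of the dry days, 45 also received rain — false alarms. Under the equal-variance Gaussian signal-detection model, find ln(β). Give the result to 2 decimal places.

ln β = -0.39

H = 66/80 = 0.8250
FA = 45/120 = 0.3750
z(0.8250) = 0.935, z(0.3750) = -0.319
ln β = −½·[z(H)² − z(FA)²] = −0.5 × (0.874 − 0.102) = -0.386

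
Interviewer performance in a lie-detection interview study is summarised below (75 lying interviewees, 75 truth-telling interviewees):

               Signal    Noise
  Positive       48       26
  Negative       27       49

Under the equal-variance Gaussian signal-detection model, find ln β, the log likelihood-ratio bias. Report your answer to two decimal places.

ln β = 0.01

H = 48/75 = 0.6400
FA = 26/75 = 0.3467
Φ⁻¹(H) = Φ⁻¹(0.6400) = 0.358
Φ⁻¹(FA) = Φ⁻¹(0.3467) = -0.394
ln β = −½·[z(H)² − z(FA)²] = −0.5 × (0.128 − 0.155) = 0.0135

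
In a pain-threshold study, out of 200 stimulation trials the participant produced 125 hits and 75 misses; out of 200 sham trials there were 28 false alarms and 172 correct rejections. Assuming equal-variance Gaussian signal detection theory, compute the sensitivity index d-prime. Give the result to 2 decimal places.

H = 125/200 = 0.6250
FA = 28/200 = 0.1400
z(H) = z(0.6250) = 0.319
z(FA) = z(0.1400) = -1.080
d' = z(H) − z(FA) = 0.319 − (-1.080) = 1.399

d-prime = 1.40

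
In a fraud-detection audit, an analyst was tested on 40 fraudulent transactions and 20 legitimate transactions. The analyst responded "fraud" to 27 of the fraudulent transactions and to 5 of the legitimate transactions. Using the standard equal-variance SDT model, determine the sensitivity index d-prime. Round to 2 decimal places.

H = 27/40 = 0.6750
FA = 5/20 = 0.2500
Φ⁻¹(H) = 0.4538
Φ⁻¹(FA) = -0.6745
d' = z(H) − z(FA) = 0.4538 − (-0.6745) = 1.1283

d-prime = 1.13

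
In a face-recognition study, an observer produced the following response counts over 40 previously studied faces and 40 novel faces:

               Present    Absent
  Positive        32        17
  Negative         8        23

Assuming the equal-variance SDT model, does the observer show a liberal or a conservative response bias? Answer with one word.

z(H) = 0.842, z(FA) = -0.189
c = −½·(z(H) + z(FA)) = -0.3265
c < 0 → liberal criterion (biased toward responding “yes”).

liberal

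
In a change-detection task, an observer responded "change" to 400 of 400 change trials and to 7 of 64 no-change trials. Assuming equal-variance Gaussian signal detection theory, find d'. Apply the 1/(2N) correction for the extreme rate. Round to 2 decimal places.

d' = 4.25

The hit rate is 400/400 = 1, so apply the 1/(2N) correction: H → 1 − 1/(2·400) = 0.99875.
z(H) = z(0.99875) = 3.023
z(FA) = z(0.10938) = -1.230
d' = 3.023 − (-1.230) = 4.253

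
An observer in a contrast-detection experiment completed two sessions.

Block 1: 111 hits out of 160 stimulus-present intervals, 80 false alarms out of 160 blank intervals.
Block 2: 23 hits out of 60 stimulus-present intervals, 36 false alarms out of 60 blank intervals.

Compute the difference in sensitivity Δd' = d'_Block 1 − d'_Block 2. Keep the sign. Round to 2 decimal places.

Δd' = 1.06

Block 1: z(0.6937) = 0.506, z(0.5000) = 0.000, d' = 0.506
Block 2: z(0.3833) = -0.297, z(0.6000) = 0.253, d' = -0.550
Δd' = d'_Block 1 − d'_Block 2 = 0.506 − (-0.550) = 1.056
Block 1 has the higher sensitivity.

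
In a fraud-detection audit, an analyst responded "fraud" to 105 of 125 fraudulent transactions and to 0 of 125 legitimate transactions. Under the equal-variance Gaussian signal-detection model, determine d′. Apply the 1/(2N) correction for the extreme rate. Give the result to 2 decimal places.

The false-alarm rate is 0/125 = 0, so apply the 1/(2N) correction: FA → 1/(2·125) = 0.00400.
z(H) = z(0.84000) = 0.994
z(FA) = z(0.00400) = -2.652
d' = 0.994 − (-2.652) = 3.646

d′ = 3.65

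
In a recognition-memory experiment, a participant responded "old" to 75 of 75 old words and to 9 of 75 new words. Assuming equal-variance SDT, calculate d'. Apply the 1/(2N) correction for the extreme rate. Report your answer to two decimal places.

The hit rate is 75/75 = 1, so apply the 1/(2N) correction: H → 1 − 1/(2·75) = 0.99333.
z(H) = z(0.99333) = 2.475
z(FA) = z(0.12000) = -1.175
d' = 2.475 − (-1.175) = 3.650

d' = 3.65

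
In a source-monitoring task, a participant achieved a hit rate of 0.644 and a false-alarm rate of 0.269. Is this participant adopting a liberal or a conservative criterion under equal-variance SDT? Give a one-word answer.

conservative

z(H) = 0.369, z(FA) = -0.616
c = −½·(z(H) + z(FA)) = 0.1235
c > 0 → conservative criterion (biased toward responding “no”).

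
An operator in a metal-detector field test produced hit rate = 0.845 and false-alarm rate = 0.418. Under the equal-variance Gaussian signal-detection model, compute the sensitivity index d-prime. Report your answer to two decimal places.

z(H) = z(0.845) = 1.0152
z(FA) = z(0.418) = -0.2070
d' = z(H) − z(FA) = 1.0152 − (-0.2070) = 1.2222

d-prime = 1.22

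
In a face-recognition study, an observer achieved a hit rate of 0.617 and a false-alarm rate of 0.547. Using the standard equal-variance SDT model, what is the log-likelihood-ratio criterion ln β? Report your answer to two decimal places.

ln β = -0.04

z(H) = 0.298
z(FA) = 0.118
ln β = −½·[z(H)² − z(FA)²] = −0.5 × (0.089 − 0.014) = -0.0375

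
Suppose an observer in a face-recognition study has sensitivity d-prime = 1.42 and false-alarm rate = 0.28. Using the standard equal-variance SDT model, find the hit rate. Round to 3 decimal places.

hit rate = 0.799

z(false-alarm rate) = z(0.28) = -0.5828
z(H) = z(FA) + d' = -0.5828 + 1.42 = 0.8372
hit rate = Φ(0.8372) = 0.7988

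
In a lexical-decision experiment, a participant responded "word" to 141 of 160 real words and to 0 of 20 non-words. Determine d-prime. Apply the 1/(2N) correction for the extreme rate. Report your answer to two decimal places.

The false-alarm rate is 0/20 = 0, so apply the 1/(2N) correction: FA → 1/(2·20) = 0.02500.
z(H) = z(0.88125) = 1.181
z(FA) = z(0.02500) = -1.960
d' = 1.181 − (-1.960) = 3.141

d-prime = 3.14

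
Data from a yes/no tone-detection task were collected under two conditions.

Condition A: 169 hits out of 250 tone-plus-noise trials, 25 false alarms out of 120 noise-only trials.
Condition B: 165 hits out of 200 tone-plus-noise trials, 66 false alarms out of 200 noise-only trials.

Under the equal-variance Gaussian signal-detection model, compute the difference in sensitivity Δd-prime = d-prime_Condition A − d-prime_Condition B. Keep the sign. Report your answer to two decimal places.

Δd-prime = -0.11

Condition A: z(0.6760) = 0.457, z(0.2083) = -0.812, d' = 1.269
Condition B: z(0.8250) = 0.935, z(0.3300) = -0.440, d' = 1.375
Δd' = d'_Condition A − d'_Condition B = 1.269 − 1.375 = -0.106
Condition B has the higher sensitivity.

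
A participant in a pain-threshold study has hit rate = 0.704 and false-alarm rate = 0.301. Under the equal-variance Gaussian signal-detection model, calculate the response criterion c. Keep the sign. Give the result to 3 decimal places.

c = -0.007

Φ⁻¹(H) = 0.5359
Φ⁻¹(FA) = -0.5215
c = −½·[z(H) + z(FA)] = −0.5 × (0.5359 + (-0.5215)) = -0.0072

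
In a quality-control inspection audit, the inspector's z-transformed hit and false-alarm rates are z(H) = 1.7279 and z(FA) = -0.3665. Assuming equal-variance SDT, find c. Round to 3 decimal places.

c = −½·[z(H) + z(FA)] = −½·(1.7279 + (-0.3665)) = -0.6807
c < 0: the inspector has a liberal response bias.

c = -0.681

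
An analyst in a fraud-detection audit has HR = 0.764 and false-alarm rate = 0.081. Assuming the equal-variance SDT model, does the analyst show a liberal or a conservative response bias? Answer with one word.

z(H) = 0.719, z(FA) = -1.398
c = −½·(z(H) + z(FA)) = 0.3395
c > 0 → conservative criterion (biased toward responding “no”).

conservative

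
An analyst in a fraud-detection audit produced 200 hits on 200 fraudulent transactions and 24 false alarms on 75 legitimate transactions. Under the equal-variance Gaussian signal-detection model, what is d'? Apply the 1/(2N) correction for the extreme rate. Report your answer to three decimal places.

The hit rate is 200/200 = 1, so apply the 1/(2N) correction: H → 1 − 1/(2·200) = 0.99750.
z(H) = z(0.99750) = 2.8070
z(FA) = z(0.32000) = -0.4677
d' = 2.8070 − (-0.4677) = 3.2747

d' = 3.275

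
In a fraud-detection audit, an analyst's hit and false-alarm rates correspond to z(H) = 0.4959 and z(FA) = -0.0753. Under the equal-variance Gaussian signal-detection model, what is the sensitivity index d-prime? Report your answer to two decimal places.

d-prime = 0.57

d' = z(H) − z(FA) = 0.4959 − (-0.0753) = 0.5712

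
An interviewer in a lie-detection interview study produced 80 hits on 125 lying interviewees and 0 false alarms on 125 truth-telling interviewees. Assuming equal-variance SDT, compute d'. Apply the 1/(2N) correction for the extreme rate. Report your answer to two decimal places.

d' = 3.01

The false-alarm rate is 0/125 = 0, so apply the 1/(2N) correction: FA → 1/(2·125) = 0.00400.
z(H) = z(0.64000) = 0.358
z(FA) = z(0.00400) = -2.652
d' = 0.358 − (-2.652) = 3.010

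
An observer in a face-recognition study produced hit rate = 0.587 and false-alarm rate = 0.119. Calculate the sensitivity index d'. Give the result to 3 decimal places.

z(0.587) = 0.2198, z(0.119) = -1.1800
d' = z(H) − z(FA) = 0.2198 − (-1.1800) = 1.3998

d' = 1.400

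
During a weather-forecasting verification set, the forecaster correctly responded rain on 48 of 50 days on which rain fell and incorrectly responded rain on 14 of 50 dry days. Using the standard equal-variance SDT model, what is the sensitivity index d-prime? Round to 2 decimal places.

H = 48/50 = 0.9600
FA = 14/50 = 0.2800
z(H) = z(0.9600) = 1.7507
z(FA) = z(0.2800) = -0.5828
d' = z(H) − z(FA) = 1.7507 − (-0.5828) = 2.3335

d-prime = 2.33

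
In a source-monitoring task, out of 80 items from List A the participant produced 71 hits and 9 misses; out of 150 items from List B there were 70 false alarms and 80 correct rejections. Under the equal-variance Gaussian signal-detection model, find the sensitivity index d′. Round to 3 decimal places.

d′ = 1.297

H = 71/80 = 0.8875
FA = 70/150 = 0.4667
z(H) = z(0.8875) = 1.2133
z(FA) = z(0.4667) = -0.0836
d' = z(H) − z(FA) = 1.2133 − (-0.0836) = 1.2969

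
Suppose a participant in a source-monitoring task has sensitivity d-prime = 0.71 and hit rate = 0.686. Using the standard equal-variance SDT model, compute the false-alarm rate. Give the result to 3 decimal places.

false-alarm rate = 0.411

z(hit rate) = z(0.686) = 0.4845
z(FA) = z(H) − d' = 0.4845 − 0.71 = -0.2255
false-alarm rate = Φ(-0.2255) = 0.4108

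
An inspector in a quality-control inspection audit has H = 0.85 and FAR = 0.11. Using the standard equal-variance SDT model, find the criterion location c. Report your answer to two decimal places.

c = 0.10

z(0.85) = 1.0364, z(0.11) = -1.2265
c = −½·[z(H) + z(FA)] = −0.5 × (1.0364 + (-1.2265)) = 0.09505
c > 0: the inspector has a conservative response bias.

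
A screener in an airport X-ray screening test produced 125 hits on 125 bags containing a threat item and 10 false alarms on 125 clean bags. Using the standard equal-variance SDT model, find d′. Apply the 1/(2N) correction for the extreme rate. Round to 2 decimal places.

d′ = 4.06

The hit rate is 125/125 = 1, so apply the 1/(2N) correction: H → 1 − 1/(2·125) = 0.99600.
z(H) = z(0.99600) = 2.652
z(FA) = z(0.08000) = -1.405
d' = 2.652 − (-1.405) = 4.057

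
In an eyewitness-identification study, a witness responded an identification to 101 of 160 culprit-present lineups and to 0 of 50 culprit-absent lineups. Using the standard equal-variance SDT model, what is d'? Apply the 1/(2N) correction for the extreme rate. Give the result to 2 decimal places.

d' = 2.66

The false-alarm rate is 0/50 = 0, so apply the 1/(2N) correction: FA → 1/(2·50) = 0.01000.
z(H) = z(0.63125) = 0.335
z(FA) = z(0.01000) = -2.326
d' = 0.335 − (-2.326) = 2.661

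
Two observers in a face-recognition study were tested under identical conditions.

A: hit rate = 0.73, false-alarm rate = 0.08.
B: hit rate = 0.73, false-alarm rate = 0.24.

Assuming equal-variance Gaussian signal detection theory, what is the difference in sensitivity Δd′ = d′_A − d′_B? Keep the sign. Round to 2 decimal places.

Δd′ = 0.70

A: z(0.73) = 0.613, z(0.08) = -1.405, d' = 2.018
B: z(0.73) = 0.613, z(0.24) = -0.706, d' = 1.319
Δd' = d'_A − d'_B = 2.018 − 1.319 = 0.699
A has the higher sensitivity.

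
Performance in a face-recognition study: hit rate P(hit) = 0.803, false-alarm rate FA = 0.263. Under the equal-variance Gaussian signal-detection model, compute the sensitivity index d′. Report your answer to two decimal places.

d′ = 1.49

Φ⁻¹(H) = Φ⁻¹(0.803) = 0.8524
Φ⁻¹(FA) = Φ⁻¹(0.263) = -0.6341
d' = z(H) − z(FA) = 0.8524 − (-0.6341) = 1.4865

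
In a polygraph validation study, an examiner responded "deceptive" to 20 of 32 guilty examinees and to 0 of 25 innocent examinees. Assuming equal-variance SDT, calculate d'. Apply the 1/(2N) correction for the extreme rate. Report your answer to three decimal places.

d' = 2.372

The false-alarm rate is 0/25 = 0, so apply the 1/(2N) correction: FA → 1/(2·25) = 0.02000.
z(H) = z(0.62500) = 0.3186
z(FA) = z(0.02000) = -2.0537
d' = 0.3186 − (-2.0537) = 2.3723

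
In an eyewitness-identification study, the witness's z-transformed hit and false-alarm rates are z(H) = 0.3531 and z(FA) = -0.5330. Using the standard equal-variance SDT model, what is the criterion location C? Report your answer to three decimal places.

C = 0.090

c = −½·[z(H) + z(FA)] = −½·(0.3531 + (-0.5330)) = 0.08995
c > 0: the witness has a conservative response bias.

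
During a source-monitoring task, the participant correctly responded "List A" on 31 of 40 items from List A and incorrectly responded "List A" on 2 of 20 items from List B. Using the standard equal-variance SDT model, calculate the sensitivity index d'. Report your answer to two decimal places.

H = 31/40 = 0.7750
FA = 2/20 = 0.1000
Φ⁻¹(0.7750) = 0.755, Φ⁻¹(0.1000) = -1.282
d' = z(H) − z(FA) = 0.755 − (-1.282) = 2.037

d' = 2.04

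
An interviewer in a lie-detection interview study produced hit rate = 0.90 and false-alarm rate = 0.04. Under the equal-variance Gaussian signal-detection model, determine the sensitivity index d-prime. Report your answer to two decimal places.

z(H) = z(0.90) = 1.2816
z(FA) = z(0.04) = -1.7507
d' = z(H) − z(FA) = 1.2816 − (-1.7507) = 3.0323

d-prime = 3.03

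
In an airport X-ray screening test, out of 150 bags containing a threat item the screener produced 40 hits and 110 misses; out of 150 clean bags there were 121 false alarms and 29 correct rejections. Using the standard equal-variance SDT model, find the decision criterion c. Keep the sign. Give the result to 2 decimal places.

c = -0.12

H = 40/150 = 0.2667
FA = 121/150 = 0.8067
z(0.2667) = -0.623, z(0.8067) = 0.866
c = −½·[z(H) + z(FA)] = −0.5 × (-0.623 + 0.866) = -0.1215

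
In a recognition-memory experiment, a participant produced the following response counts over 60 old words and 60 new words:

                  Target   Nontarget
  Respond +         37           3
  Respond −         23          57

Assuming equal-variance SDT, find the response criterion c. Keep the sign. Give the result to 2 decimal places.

H = 37/60 = 0.6167
FA = 3/60 = 0.0500
z(H) = 0.2968
z(FA) = -1.6449
c = −½·[z(H) + z(FA)] = −0.5 × (0.2968 + (-1.6449)) = 0.67405
c > 0: the participant has a conservative response bias.

c = 0.67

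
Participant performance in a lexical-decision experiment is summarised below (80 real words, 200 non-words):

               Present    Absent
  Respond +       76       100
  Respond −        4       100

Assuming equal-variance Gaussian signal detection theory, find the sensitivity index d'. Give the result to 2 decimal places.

H = 76/80 = 0.9500
FA = 100/200 = 0.5000
z(H) = z(0.9500) = 1.6449
z(FA) = z(0.5000) = 0.0000
d' = z(H) − z(FA) = 1.6449 − 0.0000 = 1.6449

d' = 1.64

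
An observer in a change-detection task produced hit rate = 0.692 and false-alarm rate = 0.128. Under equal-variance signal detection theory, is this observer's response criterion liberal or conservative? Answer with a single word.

z(H) = 0.502, z(FA) = -1.136
c = −½·(z(H) + z(FA)) = 0.317
c > 0 → conservative criterion (biased toward responding “no”).

conservative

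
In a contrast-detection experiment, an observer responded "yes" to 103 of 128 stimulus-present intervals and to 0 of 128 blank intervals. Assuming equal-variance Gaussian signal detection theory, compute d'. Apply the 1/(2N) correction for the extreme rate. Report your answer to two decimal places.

d' = 3.52

The false-alarm rate is 0/128 = 0, so apply the 1/(2N) correction: FA → 1/(2·128) = 0.00391.
z(H) = z(0.80469) = 0.858
z(FA) = z(0.00391) = -2.660
d' = 0.858 − (-2.660) = 3.518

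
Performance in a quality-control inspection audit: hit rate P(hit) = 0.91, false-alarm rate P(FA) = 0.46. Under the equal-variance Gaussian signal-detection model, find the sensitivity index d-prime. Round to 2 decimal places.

Φ⁻¹(0.91) = 1.341, Φ⁻¹(0.46) = -0.100
d' = z(H) − z(FA) = 1.341 − (-0.100) = 1.441

d-prime = 1.44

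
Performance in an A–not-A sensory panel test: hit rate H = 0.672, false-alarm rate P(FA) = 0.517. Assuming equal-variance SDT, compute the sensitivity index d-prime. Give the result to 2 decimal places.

Φ⁻¹(H) = 0.4454
Φ⁻¹(FA) = 0.0426
d' = z(H) − z(FA) = 0.4454 − 0.0426 = 0.4028

d-prime = 0.40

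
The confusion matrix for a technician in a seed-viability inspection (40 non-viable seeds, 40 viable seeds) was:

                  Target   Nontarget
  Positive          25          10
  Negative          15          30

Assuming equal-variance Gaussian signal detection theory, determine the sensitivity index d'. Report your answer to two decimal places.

d' = 0.99

H = 25/40 = 0.6250
FA = 10/40 = 0.2500
Φ⁻¹(H) = 0.3186
Φ⁻¹(FA) = -0.6745
d' = z(H) − z(FA) = 0.3186 − (-0.6745) = 0.9931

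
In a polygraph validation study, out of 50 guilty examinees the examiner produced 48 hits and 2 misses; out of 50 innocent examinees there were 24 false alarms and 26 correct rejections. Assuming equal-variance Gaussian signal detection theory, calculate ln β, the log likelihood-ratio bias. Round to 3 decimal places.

H = 48/50 = 0.9600
FA = 24/50 = 0.4800
z(H) = 1.7507
z(FA) = -0.0502
ln β = −½·[z(H)² − z(FA)²] = −0.5 × (3.0650 − 0.0025) = -1.53125

ln β = -1.531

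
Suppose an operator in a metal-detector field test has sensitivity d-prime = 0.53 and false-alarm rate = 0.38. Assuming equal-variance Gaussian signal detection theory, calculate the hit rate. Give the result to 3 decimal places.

z(false-alarm rate) = z(0.38) = -0.3055
z(H) = z(FA) + d' = -0.3055 + 0.53 = 0.2245
hit rate = Φ(0.2245) = 0.5888

hit rate = 0.589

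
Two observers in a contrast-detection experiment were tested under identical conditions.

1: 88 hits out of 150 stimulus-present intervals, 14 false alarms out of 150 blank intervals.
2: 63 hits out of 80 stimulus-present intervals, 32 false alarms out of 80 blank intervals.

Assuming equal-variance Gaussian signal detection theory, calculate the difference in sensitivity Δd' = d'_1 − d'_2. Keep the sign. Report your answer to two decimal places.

Δd' = 0.49

1: z(0.5867) = 0.219, z(0.0933) = -1.321, d' = 1.540
2: z(0.7875) = 0.798, z(0.4000) = -0.253, d' = 1.051
Δd' = d'_1 − d'_2 = 1.540 − 1.051 = 0.489
1 has the higher sensitivity.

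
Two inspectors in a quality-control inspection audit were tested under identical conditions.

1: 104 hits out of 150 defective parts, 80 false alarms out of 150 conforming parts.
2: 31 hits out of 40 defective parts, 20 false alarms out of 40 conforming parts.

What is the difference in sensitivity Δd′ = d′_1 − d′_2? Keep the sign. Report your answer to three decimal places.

1: z(0.6933) = 0.5052, z(0.5333) = 0.0836, d' = 0.4216
2: z(0.7750) = 0.7554, z(0.5000) = 0.0000, d' = 0.7554
Δd' = d'_1 − d'_2 = 0.4216 − 0.7554 = -0.3338
2 has the higher sensitivity.

Δd′ = -0.334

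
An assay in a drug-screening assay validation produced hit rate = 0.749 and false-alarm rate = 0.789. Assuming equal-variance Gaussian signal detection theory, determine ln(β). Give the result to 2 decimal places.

z(H) = z(0.749) = 0.671
z(FA) = z(0.789) = 0.803
ln β = −½·[z(H)² − z(FA)²] = −0.5 × (0.450 − 0.645) = 0.0975

ln β = 0.10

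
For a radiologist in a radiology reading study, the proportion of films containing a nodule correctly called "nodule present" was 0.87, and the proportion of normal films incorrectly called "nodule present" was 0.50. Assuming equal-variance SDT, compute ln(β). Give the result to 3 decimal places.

ln β = -0.634

z(H) = 1.1264
z(FA) = 0.0000
ln β = −½·[z(H)² − z(FA)²] = −0.5 × (1.2688 − 0.0000) = -0.6344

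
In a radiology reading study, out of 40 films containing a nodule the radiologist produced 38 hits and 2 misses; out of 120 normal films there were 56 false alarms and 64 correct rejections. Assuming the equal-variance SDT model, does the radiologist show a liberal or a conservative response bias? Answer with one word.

z(H) = 1.645, z(FA) = -0.084
c = −½·(z(H) + z(FA)) = -0.7805
c < 0 → liberal criterion (biased toward responding “yes”).

liberal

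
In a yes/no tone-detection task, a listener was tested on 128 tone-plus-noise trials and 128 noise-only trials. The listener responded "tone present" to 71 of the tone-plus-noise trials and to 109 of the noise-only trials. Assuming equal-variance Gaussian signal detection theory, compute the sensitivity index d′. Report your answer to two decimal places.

H = 71/128 = 0.5547
FA = 109/128 = 0.8516
z(H) = 0.1375
z(FA) = 1.0433
d' = z(H) − z(FA) = 0.1375 − 1.0433 = -0.9058

d′ = -0.91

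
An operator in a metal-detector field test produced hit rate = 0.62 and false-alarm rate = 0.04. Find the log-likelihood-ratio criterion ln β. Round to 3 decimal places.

ln β = 1.486

z(H) = z(0.62) = 0.3055
z(FA) = z(0.04) = -1.7507
ln β = −½·[z(H)² − z(FA)²] = −0.5 × (0.0933 − 3.0650) = 1.48585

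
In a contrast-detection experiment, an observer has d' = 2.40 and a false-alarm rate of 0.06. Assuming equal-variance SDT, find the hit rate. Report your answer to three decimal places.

hit rate = 0.801

z(false-alarm rate) = z(0.06) = -1.5548
z(H) = z(FA) + d' = -1.5548 + 2.40 = 0.8452
hit rate = Φ(0.8452) = 0.8010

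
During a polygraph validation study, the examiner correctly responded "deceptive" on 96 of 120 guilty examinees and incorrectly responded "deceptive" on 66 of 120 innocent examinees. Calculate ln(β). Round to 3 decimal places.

H = 96/120 = 0.8000
FA = 66/120 = 0.5500
z(H) = z(0.8000) = 0.8416
z(FA) = z(0.5500) = 0.1257
ln β = −½·[z(H)² − z(FA)²] = −0.5 × (0.7083 − 0.0158) = -0.34625

ln β = -0.346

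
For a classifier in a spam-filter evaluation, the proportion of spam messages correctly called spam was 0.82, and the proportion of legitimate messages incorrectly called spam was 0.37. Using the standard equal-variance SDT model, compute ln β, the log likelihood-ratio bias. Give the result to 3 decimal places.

ln β = -0.364

Φ⁻¹(0.82) = 0.9154, Φ⁻¹(0.37) = -0.3319
ln β = −½·[z(H)² − z(FA)²] = −0.5 × (0.8380 − 0.1102) = -0.3639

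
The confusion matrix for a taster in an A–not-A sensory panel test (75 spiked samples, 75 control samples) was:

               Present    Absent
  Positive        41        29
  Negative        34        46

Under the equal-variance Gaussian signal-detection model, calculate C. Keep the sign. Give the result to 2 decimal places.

H = 41/75 = 0.5467
FA = 29/75 = 0.3867
z(H) = 0.117
z(FA) = -0.288
c = −½·[z(H) + z(FA)] = −0.5 × (0.117 + (-0.288)) = 0.0855

C = 0.09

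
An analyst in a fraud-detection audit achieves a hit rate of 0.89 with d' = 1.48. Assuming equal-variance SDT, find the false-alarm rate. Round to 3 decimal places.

false-alarm rate = 0.400

z(hit rate) = z(0.89) = 1.2265
z(FA) = z(H) − d' = 1.2265 − 1.48 = -0.2535
false-alarm rate = Φ(-0.2535) = 0.3999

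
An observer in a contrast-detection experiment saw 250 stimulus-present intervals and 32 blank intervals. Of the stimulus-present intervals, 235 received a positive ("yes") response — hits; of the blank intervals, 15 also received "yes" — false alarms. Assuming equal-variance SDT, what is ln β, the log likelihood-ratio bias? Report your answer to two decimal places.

ln β = -1.21

H = 235/250 = 0.9400
FA = 15/32 = 0.4688
z(H) = 1.555
z(FA) = -0.078
ln β = −½·[z(H)² − z(FA)²] = −0.5 × (2.418 − 0.006) = -1.206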